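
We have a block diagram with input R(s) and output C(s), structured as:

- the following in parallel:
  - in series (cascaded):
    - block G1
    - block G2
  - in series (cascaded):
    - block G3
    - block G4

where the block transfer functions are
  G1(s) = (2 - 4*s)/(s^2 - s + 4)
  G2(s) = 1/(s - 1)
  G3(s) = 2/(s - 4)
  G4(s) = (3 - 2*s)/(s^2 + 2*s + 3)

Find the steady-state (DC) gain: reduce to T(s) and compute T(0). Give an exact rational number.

[1] combine G1, G2 in series = (2 - 4*s)/(s^3 - 2*s^2 + 5*s - 4)
[2] combine G3, G4 in series = (6 - 4*s)/(s^3 - 2*s^2 - 5*s - 12)
[3] add (G1*G2), (G3*G4) (parallel) = (-8*s^4 + 24*s^3 - 16*s^2 + 84*s - 48)/(s^6 - 4*s^5 + 4*s^4 - 16*s^3 + 7*s^2 - 40*s + 48)
Step 3 gives the overall T(s). Then T(0) = -48/48 = -1.

Hence the answer: -1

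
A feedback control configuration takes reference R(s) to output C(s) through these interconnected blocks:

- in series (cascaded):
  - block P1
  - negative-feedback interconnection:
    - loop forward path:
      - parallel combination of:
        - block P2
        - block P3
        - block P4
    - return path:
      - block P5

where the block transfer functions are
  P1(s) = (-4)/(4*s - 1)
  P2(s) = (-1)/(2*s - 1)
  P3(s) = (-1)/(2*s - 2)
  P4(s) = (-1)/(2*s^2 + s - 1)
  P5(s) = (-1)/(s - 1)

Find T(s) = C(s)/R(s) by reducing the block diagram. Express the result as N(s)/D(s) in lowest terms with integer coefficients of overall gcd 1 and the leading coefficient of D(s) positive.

Answer: (16*s^3 - 4*s^2 - 32*s + 20)/(16*s^5 - 28*s^4 + 14*s^3 + 34*s^2 - 37*s + 7)

Working:
[1] reduce the parallel group P2, P3, P4 = (-4*s^2 - 3*s + 5)/(4*s^3 - 2*s^2 - 4*s + 2)
[2] apply the feedback formula to (P2+P3+P4), P5 = (-4*s^3 + s^2 + 8*s - 5)/(4*s^4 - 6*s^3 + 2*s^2 + 9*s - 7)
[3] combine P1, [(P2+P3+P4)/(1+(P2+P3+P4)*P5)] in series; the result is T(s) itself (integer coefficients, no common factor, positive leading denominator coefficient)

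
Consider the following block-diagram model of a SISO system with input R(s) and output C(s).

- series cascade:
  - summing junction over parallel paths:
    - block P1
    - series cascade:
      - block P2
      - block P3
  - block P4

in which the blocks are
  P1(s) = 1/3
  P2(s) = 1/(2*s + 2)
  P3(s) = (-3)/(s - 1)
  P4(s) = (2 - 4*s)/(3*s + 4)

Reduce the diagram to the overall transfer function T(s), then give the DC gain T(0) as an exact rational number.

The answer is 11/12.

Reasoning:
[1] reduce the series chain P2, P3 = (-3)/(2*s^2 - 2)
[2] parallel reduction of P1, (P2*P3) = (2*s^2 - 11)/(6*s^2 - 6)
[3] series reduction of (P1+(P2*P3)), P4 = (-4*s^3 + 2*s^2 + 22*s - 11)/(9*s^3 + 12*s^2 - 9*s - 12)
That last expression is T(s); at s = 0 only the constant terms survive, so T(0) = -11/(-12) = 11/12.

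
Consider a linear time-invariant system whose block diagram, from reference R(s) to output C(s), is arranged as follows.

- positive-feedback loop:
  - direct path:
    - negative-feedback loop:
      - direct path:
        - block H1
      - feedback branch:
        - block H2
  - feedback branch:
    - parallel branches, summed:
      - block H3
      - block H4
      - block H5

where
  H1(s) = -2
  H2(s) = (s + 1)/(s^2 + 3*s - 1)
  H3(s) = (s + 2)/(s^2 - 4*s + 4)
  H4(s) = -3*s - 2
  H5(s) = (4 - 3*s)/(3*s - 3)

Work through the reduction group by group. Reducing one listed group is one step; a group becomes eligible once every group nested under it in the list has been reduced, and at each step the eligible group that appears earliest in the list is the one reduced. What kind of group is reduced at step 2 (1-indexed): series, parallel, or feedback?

The answer is parallel.

Reasoning:
1. reduce the feedback loop with forward H1 and return H2
2. add H3, H4, H5 (parallel)
3. apply the feedback formula to [H1/(1+H1*H2)], (H3+H4+H5)
Step 2: parallel.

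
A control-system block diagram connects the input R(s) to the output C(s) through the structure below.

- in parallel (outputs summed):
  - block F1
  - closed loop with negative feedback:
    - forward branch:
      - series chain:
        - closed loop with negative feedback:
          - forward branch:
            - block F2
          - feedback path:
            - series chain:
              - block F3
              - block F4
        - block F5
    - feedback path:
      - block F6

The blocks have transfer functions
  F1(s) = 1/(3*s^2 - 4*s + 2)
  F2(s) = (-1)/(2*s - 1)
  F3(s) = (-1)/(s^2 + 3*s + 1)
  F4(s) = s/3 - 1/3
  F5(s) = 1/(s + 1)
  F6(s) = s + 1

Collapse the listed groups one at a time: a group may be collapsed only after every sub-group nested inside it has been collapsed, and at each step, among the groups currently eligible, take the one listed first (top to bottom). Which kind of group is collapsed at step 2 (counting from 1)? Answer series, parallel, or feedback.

The answer is feedback.

Reasoning:
(1) series reduction of F3, F4
(2) close the feedback loop around F2, (F3*F4)
(3) multiply [F2/(1+F2*(F3*F4))], F5 (series)
(4) apply the feedback formula to ([F2/(1+F2*(F3*F4))]*F5), F6
(5) reduce the parallel group F1, [([F2/(1+F2*(F3*F4))]*F5)/(1+([F2/(1+F2*(F3*F4))]*F5)*F6)]
At step 2 the group reduced is feedback.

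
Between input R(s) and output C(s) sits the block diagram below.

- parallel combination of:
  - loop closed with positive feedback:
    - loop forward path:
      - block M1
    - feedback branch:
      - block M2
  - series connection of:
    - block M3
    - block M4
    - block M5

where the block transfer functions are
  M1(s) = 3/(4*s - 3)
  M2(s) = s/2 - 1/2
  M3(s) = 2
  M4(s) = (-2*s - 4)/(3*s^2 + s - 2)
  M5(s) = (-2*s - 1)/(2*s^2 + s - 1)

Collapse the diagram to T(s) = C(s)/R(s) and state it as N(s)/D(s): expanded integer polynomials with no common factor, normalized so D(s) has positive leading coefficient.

Reducing step by step:

1. reduce the feedback loop with forward M1 and return M2 -> 6/(5*s - 3)
2. multiply M3, M4, M5 (series) -> (8*s^2 + 20*s + 8)/(6*s^4 + 5*s^3 - 6*s^2 - 3*s + 2)
3. sum the parallel branches [M1/(1-M1*M2)], (M3*M4*M5) - this is the overall T(s), already in the required normalized form

Answer: (36*s^4 + 70*s^3 + 40*s^2 - 38*s - 12)/(30*s^5 + 7*s^4 - 45*s^3 + 3*s^2 + 19*s - 6)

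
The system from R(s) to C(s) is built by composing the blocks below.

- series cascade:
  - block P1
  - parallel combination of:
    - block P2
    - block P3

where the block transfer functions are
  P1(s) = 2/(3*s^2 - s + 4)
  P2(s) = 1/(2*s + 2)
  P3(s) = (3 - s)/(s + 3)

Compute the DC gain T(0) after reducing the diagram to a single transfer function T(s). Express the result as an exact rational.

Reducing step by step:

1. sum the parallel branches P2, P3 = (-2*s^2 + 5*s + 9)/(2*s^2 + 8*s + 6)
2. combine P1, (P2+P3) in series = (-2*s^2 + 5*s + 9)/(3*s^4 + 11*s^3 + 9*s^2 + 13*s + 12)
That last expression is T(s); at s = 0 only the constant terms survive, so T(0) = 9/12 = 3/4.

Answer: 3/4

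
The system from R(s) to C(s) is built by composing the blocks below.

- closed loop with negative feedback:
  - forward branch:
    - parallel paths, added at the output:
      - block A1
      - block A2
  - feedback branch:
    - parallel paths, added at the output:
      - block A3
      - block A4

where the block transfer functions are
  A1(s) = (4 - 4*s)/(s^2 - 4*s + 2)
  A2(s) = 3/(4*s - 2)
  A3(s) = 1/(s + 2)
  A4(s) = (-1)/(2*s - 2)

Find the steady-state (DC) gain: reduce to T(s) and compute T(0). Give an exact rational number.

Reducing step by step:

Step 1: parallel reduction of A1, A2: (-13*s^2 + 12*s - 2)/(4*s^3 - 18*s^2 + 16*s - 4)
Step 2: combine A3, A4 in parallel: (s - 4)/(2*s^2 + 2*s - 4)
Step 3: close the feedback loop around (A1+A2), (A3+A4): (-26*s^4 - 2*s^3 + 72*s^2 - 52*s + 8)/(8*s^5 - 28*s^4 - 33*s^3 + 160*s^2 - 122*s + 24)
Step 3 gives the overall T(s). Then T(0) = 8/24 = 1/3.

Answer: 1/3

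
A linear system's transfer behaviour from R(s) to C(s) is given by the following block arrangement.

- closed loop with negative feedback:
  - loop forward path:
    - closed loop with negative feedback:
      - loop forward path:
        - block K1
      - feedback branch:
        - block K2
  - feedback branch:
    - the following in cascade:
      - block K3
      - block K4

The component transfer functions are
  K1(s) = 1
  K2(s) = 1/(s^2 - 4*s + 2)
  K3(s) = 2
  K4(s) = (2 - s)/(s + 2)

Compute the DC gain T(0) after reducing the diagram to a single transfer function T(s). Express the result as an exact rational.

The answer is 2/7.

Reasoning:
[1] apply the feedback formula to K1, K2; result (s^2 - 4*s + 2)/(s^2 - 4*s + 3)
[2] cascade K3, K4; result (4 - 2*s)/(s + 2)
[3] reduce the feedback loop with forward [K1/(1+K1*K2)] and return (K3*K4); result (-s^3 + 2*s^2 + 6*s - 4)/(s^3 - 10*s^2 + 25*s - 14)
Evaluating the step-3 result (the overall T(s)) at s = 0 gives T(0) = -4/(-14) = 2/7.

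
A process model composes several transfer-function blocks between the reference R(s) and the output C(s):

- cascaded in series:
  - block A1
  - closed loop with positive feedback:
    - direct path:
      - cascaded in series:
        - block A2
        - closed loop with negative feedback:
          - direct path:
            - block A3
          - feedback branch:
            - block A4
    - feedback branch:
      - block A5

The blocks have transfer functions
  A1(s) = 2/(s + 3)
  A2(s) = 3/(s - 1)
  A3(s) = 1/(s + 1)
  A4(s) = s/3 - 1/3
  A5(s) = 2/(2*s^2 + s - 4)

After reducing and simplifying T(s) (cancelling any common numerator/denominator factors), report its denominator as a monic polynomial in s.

The answer is s^5 + 3*s^4 - 11*s^3/4 - 15*s^2/2 + s - 15/4.

Reasoning:
[1] close the feedback loop around A3, A4 -> 3/(4*s + 2)
[2] cascade A2, [A3/(1+A3*A4)] -> 9/(4*s^2 - 2*s - 2)
[3] apply the feedback formula to (A2*[A3/(1+A3*A4)]), A5 -> (18*s^2 + 9*s - 36)/(8*s^4 - 22*s^2 + 6*s - 10)
[4] reduce the series chain A1, [(A2*[A3/(1+A3*A4)])/(1-(A2*[A3/(1+A3*A4)])*A5)] -> (18*s^2 + 9*s - 36)/(4*s^5 + 12*s^4 - 11*s^3 - 30*s^2 + 4*s - 15)
The result of step 4 is T(s) in lowest terms. Its denominator has leading coefficient 4; dividing the denominator through by 4 makes it monic.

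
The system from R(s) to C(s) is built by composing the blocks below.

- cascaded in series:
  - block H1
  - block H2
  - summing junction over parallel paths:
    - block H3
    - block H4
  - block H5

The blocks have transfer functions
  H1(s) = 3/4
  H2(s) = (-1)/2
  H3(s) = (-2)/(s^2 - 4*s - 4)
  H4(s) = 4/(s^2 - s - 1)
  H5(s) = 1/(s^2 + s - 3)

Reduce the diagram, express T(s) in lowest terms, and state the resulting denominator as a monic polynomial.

Step 1. reduce the parallel group H3, H4; result (2*s^2 - 14*s - 14)/(s^4 - 5*s^3 - s^2 + 8*s + 4)
Step 2. cascade H1, H2, (H3+H4), H5; result (-3*s^2 + 21*s + 21)/(4*s^6 - 16*s^5 - 36*s^4 + 88*s^3 + 60*s^2 - 80*s - 48)
No further cancellation is possible in the step-2 result, so that is T(s). Its denominator becomes monic after dividing by the leading coefficient 4.

Therefore the answer is s^6 - 4*s^5 - 9*s^4 + 22*s^3 + 15*s^2 - 20*s - 12.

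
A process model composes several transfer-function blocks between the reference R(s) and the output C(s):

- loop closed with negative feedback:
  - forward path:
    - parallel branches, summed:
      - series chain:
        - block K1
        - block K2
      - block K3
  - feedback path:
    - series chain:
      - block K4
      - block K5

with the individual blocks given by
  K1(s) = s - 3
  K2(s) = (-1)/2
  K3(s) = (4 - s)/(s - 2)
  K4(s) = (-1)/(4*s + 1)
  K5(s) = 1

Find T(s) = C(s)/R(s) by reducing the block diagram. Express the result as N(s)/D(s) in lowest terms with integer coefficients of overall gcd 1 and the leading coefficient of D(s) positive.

First reduce the diagram to T(s).

Step 1 - multiply K1, K2 (series) gives 3/2 - s/2
Step 2 - combine (K1*K2), K3 in parallel gives (-s^2 + 3*s + 2)/(2*s - 4)
Step 3 - reduce the series chain K4, K5 gives (-1)/(4*s + 1)
Step 4 - feedback reduction of ((K1*K2)+K3), (K4*K5): this yields T(s), and no further normalization is needed

Answer: (-4*s^3 + 11*s^2 + 11*s + 2)/(9*s^2 - 17*s - 6)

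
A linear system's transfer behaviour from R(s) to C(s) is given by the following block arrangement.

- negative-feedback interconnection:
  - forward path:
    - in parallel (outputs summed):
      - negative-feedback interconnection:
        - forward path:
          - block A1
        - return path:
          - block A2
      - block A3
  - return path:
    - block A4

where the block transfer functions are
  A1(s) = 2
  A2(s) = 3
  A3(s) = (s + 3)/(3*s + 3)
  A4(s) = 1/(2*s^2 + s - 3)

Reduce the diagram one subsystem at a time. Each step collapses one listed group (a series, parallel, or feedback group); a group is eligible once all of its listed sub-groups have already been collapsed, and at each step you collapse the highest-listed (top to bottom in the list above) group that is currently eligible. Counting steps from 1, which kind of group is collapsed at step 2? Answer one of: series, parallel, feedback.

Reducing step by step:

Step 1. close the feedback loop around A1, A2
Step 2. parallel reduction of [A1/(1+A1*A2)], A3
Step 3. feedback reduction of ([A1/(1+A1*A2)]+A3), A4
The group at step 2 is a parallel group.

Answer: parallel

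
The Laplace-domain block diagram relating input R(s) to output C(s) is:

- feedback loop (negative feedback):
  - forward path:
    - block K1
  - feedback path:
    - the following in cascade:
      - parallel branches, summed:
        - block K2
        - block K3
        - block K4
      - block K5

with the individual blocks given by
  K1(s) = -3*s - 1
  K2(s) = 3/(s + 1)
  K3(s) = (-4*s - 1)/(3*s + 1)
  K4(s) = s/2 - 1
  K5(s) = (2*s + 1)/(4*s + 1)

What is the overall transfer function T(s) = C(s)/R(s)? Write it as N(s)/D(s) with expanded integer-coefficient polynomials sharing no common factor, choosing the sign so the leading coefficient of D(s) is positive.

[1] add K2, K3, K4 (parallel) = (3*s^3 - 10*s^2 + s + 2)/(6*s^2 + 8*s + 2)
[2] combine (K2+K3+K4), K5 in series = (6*s^4 - 17*s^3 - 8*s^2 + 5*s + 2)/(24*s^3 + 38*s^2 + 16*s + 2)
[3] collapse the loop (K1 forward, ((K2+K3+K4)*K5) return); the result is T(s) itself (integer coefficients, no common factor, positive leading denominator coefficient)

Hence the answer: (24*s^3 + 38*s^2 + 16*s + 2)/(6*s^4 - 17*s^3 - 16*s^2 - 5*s)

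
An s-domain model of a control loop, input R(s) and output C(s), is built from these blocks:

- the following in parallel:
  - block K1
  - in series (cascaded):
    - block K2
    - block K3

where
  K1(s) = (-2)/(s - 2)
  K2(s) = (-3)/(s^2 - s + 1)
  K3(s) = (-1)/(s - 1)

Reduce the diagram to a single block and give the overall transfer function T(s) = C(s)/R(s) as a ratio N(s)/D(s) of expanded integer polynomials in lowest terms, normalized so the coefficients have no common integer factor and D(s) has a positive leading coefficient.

Step 1: multiply K2, K3 (series): 3/(s^3 - 2*s^2 + 2*s - 1)
Step 2: reduce the parallel group K1, (K2*K3), which is the overall transfer function T(s) = C(s)/R(s) in lowest terms

Hence the answer: (-2*s^3 + 4*s^2 - s - 4)/(s^4 - 4*s^3 + 6*s^2 - 5*s + 2)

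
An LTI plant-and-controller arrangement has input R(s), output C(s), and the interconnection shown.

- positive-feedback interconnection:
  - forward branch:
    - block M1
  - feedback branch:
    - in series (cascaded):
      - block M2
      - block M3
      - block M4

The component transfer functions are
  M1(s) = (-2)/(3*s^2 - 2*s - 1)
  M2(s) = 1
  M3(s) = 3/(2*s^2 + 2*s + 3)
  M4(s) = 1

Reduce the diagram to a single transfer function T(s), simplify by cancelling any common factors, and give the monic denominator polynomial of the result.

(1) reduce the series chain M2, M3, M4, giving 3/(2*s^2 + 2*s + 3)
(2) collapse the loop (M1 forward, (M2*M3*M4) return), giving (-4*s^2 - 4*s - 6)/(6*s^4 + 2*s^3 + 3*s^2 - 8*s + 3)
The result of step 2 is T(s) in lowest terms. Its denominator has leading coefficient 6; dividing the denominator through by 6 makes it monic.

Therefore the answer is s^4 + s^3/3 + s^2/2 - 4*s/3 + 1/2.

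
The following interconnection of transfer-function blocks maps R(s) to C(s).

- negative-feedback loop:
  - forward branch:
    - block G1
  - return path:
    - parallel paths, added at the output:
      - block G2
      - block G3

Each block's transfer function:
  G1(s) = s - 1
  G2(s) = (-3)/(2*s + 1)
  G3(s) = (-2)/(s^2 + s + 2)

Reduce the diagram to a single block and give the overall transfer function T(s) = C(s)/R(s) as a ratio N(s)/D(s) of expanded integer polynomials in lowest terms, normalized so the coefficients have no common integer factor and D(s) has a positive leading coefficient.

(1) sum the parallel branches G2, G3, giving (-3*s^2 - 7*s - 8)/(2*s^3 + 3*s^2 + 5*s + 2)
(2) feedback reduction of G1, (G2+G3) - this is the overall T(s), already in the required normalized form

Answer: (-2*s^4 - s^3 - 2*s^2 + 3*s + 2)/(s^3 + s^2 - 4*s - 10)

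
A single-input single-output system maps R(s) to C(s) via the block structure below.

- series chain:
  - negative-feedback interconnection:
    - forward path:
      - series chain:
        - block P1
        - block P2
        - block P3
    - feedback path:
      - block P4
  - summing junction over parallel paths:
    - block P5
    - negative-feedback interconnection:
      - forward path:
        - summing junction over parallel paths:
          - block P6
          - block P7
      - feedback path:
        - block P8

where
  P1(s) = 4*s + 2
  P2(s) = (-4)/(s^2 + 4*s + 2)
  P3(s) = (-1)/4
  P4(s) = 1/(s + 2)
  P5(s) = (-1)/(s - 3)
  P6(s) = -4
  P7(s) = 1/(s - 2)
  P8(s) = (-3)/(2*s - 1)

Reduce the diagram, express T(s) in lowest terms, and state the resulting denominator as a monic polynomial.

Answer: s^6 + 13*s^5/2 - 6*s^4 - 175*s^3/2 - 94*s^2 + 387*s + 225

Working:
Step 1: cascade P1, P2, P3 = (4*s + 2)/(s^2 + 4*s + 2)
Step 2: collapse the loop ((P1*P2*P3) forward, P4 return) = (4*s^2 + 10*s + 4)/(s^3 + 6*s^2 + 14*s + 6)
Step 3: parallel reduction of P6, P7 = (9 - 4*s)/(s - 2)
Step 4: reduce the feedback loop with forward (P6+P7) and return P8 = (-8*s^2 + 22*s - 9)/(2*s^2 + 7*s - 25)
Step 5: reduce the parallel group P5, [(P6+P7)/(1+(P6+P7)*P8)] = (-8*s^3 + 44*s^2 - 82*s + 52)/(2*s^3 + s^2 - 46*s + 75)
Step 6: cascade [(P1*P2*P3)/(1+(P1*P2*P3)*P4)], (P5+[(P6+P7)/(1+(P6+P7)*P8)]) = (-32*s^5 + 96*s^4 + 80*s^3 - 436*s^2 + 192*s + 208)/(2*s^6 + 13*s^5 - 12*s^4 - 175*s^3 - 188*s^2 + 774*s + 450)
The result of step 6 is T(s) in lowest terms. Its denominator has leading coefficient 2; dividing the denominator through by 2 makes it monic.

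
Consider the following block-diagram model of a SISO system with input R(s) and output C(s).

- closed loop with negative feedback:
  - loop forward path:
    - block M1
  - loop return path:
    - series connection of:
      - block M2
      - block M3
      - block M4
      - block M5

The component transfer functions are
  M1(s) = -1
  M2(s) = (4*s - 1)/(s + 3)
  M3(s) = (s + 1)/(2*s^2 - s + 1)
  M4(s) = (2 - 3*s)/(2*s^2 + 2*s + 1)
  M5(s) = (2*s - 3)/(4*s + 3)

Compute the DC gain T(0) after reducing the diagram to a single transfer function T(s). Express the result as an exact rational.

Step 1: series reduction of M2, M3, M4, M5 = (-24*s^4 + 34*s^3 + 21*s^2 - 31*s + 6)/(16*s^6 + 68*s^5 + 74*s^4 + 52*s^3 + 37*s^2 + 24*s + 9)
Step 2: apply the feedback formula to M1, (M2*M3*M4*M5) = (-16*s^6 - 68*s^5 - 74*s^4 - 52*s^3 - 37*s^2 - 24*s - 9)/(16*s^6 + 68*s^5 + 98*s^4 + 18*s^3 + 16*s^2 + 55*s + 3)
Evaluating the step-2 result (the overall T(s)) at s = 0 gives T(0) = -9/3 = -3.

Therefore the answer is -3.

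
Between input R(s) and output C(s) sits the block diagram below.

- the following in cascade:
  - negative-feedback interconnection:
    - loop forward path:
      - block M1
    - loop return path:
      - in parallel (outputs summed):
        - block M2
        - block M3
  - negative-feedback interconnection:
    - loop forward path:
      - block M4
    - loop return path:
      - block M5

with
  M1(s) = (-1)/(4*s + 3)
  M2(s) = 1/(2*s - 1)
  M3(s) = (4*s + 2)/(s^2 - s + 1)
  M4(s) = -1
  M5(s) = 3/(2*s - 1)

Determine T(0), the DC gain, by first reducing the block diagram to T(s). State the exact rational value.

Step 1. sum the parallel branches M2, M3 -> (9*s^2 - s - 1)/(2*s^3 - 3*s^2 + 3*s - 1)
Step 2. collapse the loop (M1 forward, (M2+M3) return) -> (-2*s^3 + 3*s^2 - 3*s + 1)/(8*s^4 - 6*s^3 - 6*s^2 + 6*s - 2)
Step 3. collapse the loop (M4 forward, M5 return) -> (1 - 2*s)/(2*s - 4)
Step 4. reduce the series chain [M1/(1+M1*(M2+M3))], [M4/(1+M4*M5)] -> (4*s^4 - 8*s^3 + 9*s^2 - 5*s + 1)/(16*s^5 - 44*s^4 + 12*s^3 + 36*s^2 - 28*s + 8)
The step-4 result is T(s). Setting s = 0: T(0) = 1/8.

Therefore the answer is 1/8.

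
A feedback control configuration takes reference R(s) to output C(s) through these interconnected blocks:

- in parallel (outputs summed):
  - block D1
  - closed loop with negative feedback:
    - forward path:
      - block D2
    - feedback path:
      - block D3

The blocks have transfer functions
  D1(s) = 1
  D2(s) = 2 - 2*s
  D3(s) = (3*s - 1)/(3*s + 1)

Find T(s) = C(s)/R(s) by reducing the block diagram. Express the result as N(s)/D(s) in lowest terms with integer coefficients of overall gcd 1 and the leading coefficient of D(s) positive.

Reducing step by step:

(1) close the feedback loop around D2, D3; result (6*s^2 - 4*s - 2)/(6*s^2 - 11*s + 1)
(2) reduce the parallel group D1, [D2/(1+D2*D3)] - this is the overall T(s), already in the required normalized form

Answer: (12*s^2 - 15*s - 1)/(6*s^2 - 11*s + 1)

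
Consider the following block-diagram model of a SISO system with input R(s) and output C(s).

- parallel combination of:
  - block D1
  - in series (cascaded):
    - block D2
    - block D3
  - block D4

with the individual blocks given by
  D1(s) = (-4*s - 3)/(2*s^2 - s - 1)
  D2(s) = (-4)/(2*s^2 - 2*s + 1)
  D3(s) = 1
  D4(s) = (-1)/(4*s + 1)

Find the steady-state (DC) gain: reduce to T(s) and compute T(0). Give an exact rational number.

Step 1: multiply D2, D3 (series): (-4)/(2*s^2 - 2*s + 1)
Step 2: sum the parallel branches D1, (D2*D3), D4: (-36*s^4 - 26*s^3 + 16*s^2 + 9*s + 2)/(16*s^5 - 20*s^4 + 2*s^3 + 6*s^2 - 3*s - 1)
That last expression is T(s); at s = 0 only the constant terms survive, so T(0) = 2/(-1) = -2.

Final answer: -2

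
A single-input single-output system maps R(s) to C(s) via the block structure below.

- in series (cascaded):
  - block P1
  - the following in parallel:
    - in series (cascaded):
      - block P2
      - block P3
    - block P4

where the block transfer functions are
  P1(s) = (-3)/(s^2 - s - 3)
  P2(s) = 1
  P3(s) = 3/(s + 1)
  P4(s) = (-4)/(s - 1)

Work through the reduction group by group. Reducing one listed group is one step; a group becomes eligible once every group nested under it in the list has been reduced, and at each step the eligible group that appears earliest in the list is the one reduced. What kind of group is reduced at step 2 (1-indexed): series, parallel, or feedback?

The answer is parallel.

Reasoning:
[1] reduce the series chain P2, P3
[2] reduce the parallel group (P2*P3), P4
[3] reduce the series chain P1, ((P2*P3)+P4)
Step 2 collapses a parallel group.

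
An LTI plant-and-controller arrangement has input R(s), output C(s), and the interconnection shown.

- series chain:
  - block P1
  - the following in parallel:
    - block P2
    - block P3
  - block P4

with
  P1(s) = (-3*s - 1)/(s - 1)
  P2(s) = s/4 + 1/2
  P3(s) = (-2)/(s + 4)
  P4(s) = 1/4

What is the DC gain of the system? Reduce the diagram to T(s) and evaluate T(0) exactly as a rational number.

Step 1: reduce the parallel group P2, P3, giving (s^2 + 6*s)/(4*s + 16)
Step 2: series reduction of P1, (P2+P3), P4, giving (-3*s^3 - 19*s^2 - 6*s)/(16*s^2 + 48*s - 64)
DC gain: substitute s = 0 into T(s) from step 2: T(0) = 0/(-64) = 0.

Hence the answer: 0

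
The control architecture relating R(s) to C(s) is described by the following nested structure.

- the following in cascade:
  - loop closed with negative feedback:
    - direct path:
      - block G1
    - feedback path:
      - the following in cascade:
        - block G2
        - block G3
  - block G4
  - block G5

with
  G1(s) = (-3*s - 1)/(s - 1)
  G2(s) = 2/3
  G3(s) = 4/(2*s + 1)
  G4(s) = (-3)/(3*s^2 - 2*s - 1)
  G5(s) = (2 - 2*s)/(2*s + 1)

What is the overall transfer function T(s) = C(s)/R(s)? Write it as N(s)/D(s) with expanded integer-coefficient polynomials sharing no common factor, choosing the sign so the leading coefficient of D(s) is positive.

Answer: (-18)/(6*s^2 - 27*s - 11)

Working:
[1] series reduction of G2, G3 -> 8/(6*s + 3)
[2] feedback reduction of G1, (G2*G3) -> (-18*s^2 - 15*s - 3)/(6*s^2 - 27*s - 11)
[3] multiply [G1/(1+G1*(G2*G3))], G4, G5 (series), which is the overall transfer function T(s) = C(s)/R(s) in lowest terms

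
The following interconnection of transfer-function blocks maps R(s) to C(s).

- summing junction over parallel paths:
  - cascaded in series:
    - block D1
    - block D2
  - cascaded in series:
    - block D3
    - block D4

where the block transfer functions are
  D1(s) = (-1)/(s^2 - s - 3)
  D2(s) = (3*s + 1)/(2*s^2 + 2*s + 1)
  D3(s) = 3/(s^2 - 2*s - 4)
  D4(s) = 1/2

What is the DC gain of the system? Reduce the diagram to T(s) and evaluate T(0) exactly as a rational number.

The answer is -1/24.

Reasoning:
Step 1: cascade D1, D2 = (-3*s - 1)/(2*s^4 - 7*s^2 - 7*s - 3)
Step 2: reduce the series chain D3, D4 = 3/(2*s^2 - 4*s - 8)
Step 3: add (D1*D2), (D3*D4) (parallel) = (6*s^4 - 6*s^3 - 11*s^2 + 7*s - 1)/(4*s^6 - 8*s^5 - 30*s^4 + 14*s^3 + 78*s^2 + 68*s + 24)
The step-3 result is T(s). Setting s = 0: T(0) = -1/24.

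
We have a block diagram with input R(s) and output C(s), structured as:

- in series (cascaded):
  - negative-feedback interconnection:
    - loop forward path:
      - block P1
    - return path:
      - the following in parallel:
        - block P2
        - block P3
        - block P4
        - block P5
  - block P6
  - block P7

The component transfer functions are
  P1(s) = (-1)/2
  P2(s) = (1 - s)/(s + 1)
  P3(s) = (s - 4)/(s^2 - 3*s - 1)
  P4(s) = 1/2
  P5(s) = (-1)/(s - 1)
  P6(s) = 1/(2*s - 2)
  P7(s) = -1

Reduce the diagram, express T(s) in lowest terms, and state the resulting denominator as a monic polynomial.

1. sum the parallel branches P2, P3, P4, P5; result (-s^4 + 7*s^3 - 18*s^2 + 11*s + 13)/(2*s^4 - 6*s^3 - 4*s^2 + 6*s + 2)
2. close the feedback loop around P1, (P2+P3+P4+P5); result (-2*s^4 + 6*s^3 + 4*s^2 - 6*s - 2)/(5*s^4 - 19*s^3 + 10*s^2 + s - 9)
3. cascade [P1/(1+P1*(P2+P3+P4+P5))], P6, P7; result (s^3 - 2*s^2 - 4*s - 1)/(5*s^4 - 19*s^3 + 10*s^2 + s - 9)
T(s) is the step-3 result (common factors already cancelled). Leading coefficient of the denominator: 5. Divide through by 5 for the monic polynomial.

Final answer: s^4 - 19*s^3/5 + 2*s^2 + s/5 - 9/5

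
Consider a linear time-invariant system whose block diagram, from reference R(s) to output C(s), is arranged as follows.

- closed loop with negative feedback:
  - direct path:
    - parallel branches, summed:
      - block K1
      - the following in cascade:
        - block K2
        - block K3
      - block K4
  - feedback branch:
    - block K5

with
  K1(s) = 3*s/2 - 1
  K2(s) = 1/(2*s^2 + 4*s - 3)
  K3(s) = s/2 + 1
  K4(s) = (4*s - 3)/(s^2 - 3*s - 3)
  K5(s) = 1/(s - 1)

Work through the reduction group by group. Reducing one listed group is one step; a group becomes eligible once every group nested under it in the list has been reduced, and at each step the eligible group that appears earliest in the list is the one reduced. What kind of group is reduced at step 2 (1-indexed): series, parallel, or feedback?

Step 1 - reduce the series chain K2, K3
Step 2 - sum the parallel branches K1, (K2*K3), K4
Step 3 - close the feedback loop around (K1+(K2*K3)+K4), K5
So the answer for step 2 is parallel.

Therefore the answer is parallel.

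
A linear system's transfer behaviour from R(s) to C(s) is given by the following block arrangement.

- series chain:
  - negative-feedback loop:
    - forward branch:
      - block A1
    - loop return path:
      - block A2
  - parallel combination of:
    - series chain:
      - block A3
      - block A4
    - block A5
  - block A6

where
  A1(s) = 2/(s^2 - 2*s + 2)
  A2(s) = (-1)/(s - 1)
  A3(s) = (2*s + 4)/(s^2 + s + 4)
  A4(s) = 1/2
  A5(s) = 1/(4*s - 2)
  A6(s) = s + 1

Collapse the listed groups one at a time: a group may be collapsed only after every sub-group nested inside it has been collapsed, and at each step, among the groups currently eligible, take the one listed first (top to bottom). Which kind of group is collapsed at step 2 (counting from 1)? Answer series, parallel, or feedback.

[1] close the feedback loop around A1, A2
[2] reduce the series chain A3, A4
[3] parallel reduction of (A3*A4), A5
[4] multiply [A1/(1+A1*A2)], ((A3*A4)+A5), A6 (series)
The group at step 2 is a series group.

Answer: series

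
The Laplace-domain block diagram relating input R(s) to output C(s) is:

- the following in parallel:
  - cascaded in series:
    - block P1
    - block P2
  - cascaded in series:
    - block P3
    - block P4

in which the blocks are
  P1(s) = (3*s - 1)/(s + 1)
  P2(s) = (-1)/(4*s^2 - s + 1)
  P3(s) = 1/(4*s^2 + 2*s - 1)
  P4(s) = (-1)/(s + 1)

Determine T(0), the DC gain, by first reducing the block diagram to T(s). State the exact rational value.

Step 1 - series reduction of P1, P2, giving (1 - 3*s)/(4*s^3 + 3*s^2 + 1)
Step 2 - reduce the series chain P3, P4, giving (-1)/(4*s^3 + 6*s^2 + s - 1)
Step 3 - sum the parallel branches (P1*P2), (P3*P4), giving (-12*s^3 - 6*s^2 + 6*s - 2)/(16*s^5 + 20*s^4 + 2*s^3 + s^2 + 2*s - 1)
Step 3 gives the overall T(s). Then T(0) = -2/(-1) = 2.

Therefore the answer is 2.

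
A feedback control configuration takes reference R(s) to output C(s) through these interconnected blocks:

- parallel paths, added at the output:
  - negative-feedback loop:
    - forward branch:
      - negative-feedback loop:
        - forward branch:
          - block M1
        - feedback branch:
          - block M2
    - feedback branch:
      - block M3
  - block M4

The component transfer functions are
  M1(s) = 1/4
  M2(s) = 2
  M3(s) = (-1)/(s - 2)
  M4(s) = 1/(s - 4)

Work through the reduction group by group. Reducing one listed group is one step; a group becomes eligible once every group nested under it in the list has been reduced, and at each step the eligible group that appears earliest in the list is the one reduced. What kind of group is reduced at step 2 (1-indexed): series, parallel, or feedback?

Answer: feedback

Working:
Step 1. collapse the loop (M1 forward, M2 return)
Step 2. apply the feedback formula to [M1/(1+M1*M2)], M3
Step 3. parallel reduction of [[M1/(1+M1*M2)]/(1+[M1/(1+M1*M2)]*M3)], M4
Step 2 collapses a feedback group.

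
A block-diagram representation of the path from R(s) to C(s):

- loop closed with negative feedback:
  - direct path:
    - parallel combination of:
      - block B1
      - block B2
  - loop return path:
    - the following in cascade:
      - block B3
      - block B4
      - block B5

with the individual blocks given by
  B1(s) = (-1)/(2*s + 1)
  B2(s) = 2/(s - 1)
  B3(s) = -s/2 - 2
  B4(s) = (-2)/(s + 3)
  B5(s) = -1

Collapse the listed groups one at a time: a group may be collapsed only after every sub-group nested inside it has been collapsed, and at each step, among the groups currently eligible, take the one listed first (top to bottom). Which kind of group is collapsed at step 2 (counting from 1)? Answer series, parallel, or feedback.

1. sum the parallel branches B1, B2
2. multiply B3, B4, B5 (series)
3. reduce the feedback loop with forward (B1+B2) and return (B3*B4*B5)
At step 2 the group reduced is series.

Hence the answer: series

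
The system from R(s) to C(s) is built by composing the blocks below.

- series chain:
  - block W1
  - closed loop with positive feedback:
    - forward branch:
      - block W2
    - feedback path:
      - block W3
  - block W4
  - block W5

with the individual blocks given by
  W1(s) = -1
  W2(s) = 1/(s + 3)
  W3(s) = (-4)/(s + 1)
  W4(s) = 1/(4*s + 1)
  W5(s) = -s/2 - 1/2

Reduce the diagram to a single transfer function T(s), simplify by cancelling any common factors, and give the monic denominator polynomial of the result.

Answer: s^3 + 17*s^2/4 + 8*s + 7/4

Working:
Step 1 - close the feedback loop around W2, W3 = (s + 1)/(s^2 + 4*s + 7)
Step 2 - series reduction of W1, [W2/(1-W2*W3)], W4, W5 = (s^2 + 2*s + 1)/(8*s^3 + 34*s^2 + 64*s + 14)
Step 2 gives the fully reduced T(s), with no common factor left to cancel. The denominator's leading coefficient is 8, so divide each of its coefficients by 8 to get the monic form.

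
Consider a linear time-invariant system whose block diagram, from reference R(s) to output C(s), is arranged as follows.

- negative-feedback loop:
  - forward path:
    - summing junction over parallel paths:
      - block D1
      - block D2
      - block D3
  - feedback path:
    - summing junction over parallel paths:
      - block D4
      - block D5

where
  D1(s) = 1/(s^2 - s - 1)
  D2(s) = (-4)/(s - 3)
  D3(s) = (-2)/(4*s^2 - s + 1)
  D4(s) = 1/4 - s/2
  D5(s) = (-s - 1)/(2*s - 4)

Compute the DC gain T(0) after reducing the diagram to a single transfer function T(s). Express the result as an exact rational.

Step 1. combine D1, D2, D3 in parallel gives (-16*s^4 + 22*s^3 + 3*s^2 - 5)/(4*s^5 - 17*s^4 + 13*s^3 + 6*s^2 - s + 3)
Step 2. combine D4, D5 in parallel gives (-2*s^2 + 3*s - 4)/(4*s - 8)
Step 3. collapse the loop ((D1+D2+D3) forward, (D4+D5) return) gives (-64*s^5 + 216*s^4 - 164*s^3 - 24*s^2 - 20*s + 40)/(48*s^6 - 192*s^5 + 312*s^4 - 159*s^3 - 54*s^2 + 5*s - 4)
Evaluating the step-3 result (the overall T(s)) at s = 0 gives T(0) = 40/(-4) = -10.

Final answer: -10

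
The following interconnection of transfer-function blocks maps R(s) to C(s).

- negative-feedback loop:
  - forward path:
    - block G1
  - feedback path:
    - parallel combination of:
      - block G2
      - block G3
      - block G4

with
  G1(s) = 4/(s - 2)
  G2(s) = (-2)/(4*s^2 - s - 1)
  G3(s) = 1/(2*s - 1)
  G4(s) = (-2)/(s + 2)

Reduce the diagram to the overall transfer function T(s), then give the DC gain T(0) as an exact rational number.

Answer: -2

Working:
[1] parallel reduction of G2, G3, G4: (-12*s^3 + 15*s^2 - 7*s)/(8*s^4 + 10*s^3 - 13*s^2 - s + 2)
[2] collapse the loop (G1 forward, (G2+G3+G4) return): (32*s^4 + 40*s^3 - 52*s^2 - 4*s + 8)/(8*s^5 - 6*s^4 - 81*s^3 + 85*s^2 - 24*s - 4)
The step-2 result is T(s). Setting s = 0: T(0) = 8/(-4) = -2.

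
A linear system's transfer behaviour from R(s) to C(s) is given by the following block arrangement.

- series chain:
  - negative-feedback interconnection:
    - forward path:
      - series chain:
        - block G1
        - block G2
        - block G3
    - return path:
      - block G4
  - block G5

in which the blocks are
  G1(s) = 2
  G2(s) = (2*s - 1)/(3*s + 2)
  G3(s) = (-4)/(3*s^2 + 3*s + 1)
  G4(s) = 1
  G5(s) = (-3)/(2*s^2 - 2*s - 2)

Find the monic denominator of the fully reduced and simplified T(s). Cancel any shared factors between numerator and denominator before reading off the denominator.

First reduce the diagram to T(s).

Step 1. series reduction of G1, G2, G3 gives (8 - 16*s)/(9*s^3 + 15*s^2 + 9*s + 2)
Step 2. feedback reduction of (G1*G2*G3), G4 gives (8 - 16*s)/(9*s^3 + 15*s^2 - 7*s + 10)
Step 3. multiply [(G1*G2*G3)/(1+(G1*G2*G3)*G4)], G5 (series) gives (24*s - 12)/(9*s^5 + 6*s^4 - 31*s^3 + 2*s^2 - 3*s - 10)
The result of step 3 is T(s) in lowest terms. Its denominator has leading coefficient 9; dividing the denominator through by 9 makes it monic.

Answer: s^5 + 2*s^4/3 - 31*s^3/9 + 2*s^2/9 - s/3 - 10/9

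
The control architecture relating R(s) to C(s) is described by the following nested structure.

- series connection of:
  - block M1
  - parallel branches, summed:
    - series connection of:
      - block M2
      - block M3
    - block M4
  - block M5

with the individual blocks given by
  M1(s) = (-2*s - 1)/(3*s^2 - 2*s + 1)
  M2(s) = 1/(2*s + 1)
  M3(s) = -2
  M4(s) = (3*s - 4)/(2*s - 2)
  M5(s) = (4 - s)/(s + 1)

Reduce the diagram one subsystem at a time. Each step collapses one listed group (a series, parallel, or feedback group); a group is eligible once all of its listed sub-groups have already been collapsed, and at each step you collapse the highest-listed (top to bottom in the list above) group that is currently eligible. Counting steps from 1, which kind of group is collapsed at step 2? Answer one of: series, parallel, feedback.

Step 1. multiply M2, M3 (series)
Step 2. sum the parallel branches (M2*M3), M4
Step 3. series reduction of M1, ((M2*M3)+M4), M5
At step 2 the group reduced is parallel.

Therefore the answer is parallel.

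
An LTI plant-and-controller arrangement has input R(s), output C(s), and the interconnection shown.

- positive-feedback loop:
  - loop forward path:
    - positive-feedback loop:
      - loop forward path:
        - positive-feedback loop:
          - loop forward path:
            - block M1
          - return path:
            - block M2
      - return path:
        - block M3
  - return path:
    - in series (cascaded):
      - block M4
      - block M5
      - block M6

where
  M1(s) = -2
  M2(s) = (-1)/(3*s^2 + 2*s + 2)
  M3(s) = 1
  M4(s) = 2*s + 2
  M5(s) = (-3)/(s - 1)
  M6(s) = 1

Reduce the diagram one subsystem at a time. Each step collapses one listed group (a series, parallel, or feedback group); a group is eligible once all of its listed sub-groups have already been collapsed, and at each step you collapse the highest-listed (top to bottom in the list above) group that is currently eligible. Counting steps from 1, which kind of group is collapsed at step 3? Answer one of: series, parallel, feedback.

The answer is series.

Reasoning:
Step 1 - collapse the loop (M1 forward, M2 return)
Step 2 - reduce the feedback loop with forward [M1/(1-M1*M2)] and return M3
Step 3 - combine M4, M5, M6 in series
Step 4 - close the feedback loop around [[M1/(1-M1*M2)]/(1-[M1/(1-M1*M2)]*M3)], (M4*M5*M6)
The group at step 3 is a series group.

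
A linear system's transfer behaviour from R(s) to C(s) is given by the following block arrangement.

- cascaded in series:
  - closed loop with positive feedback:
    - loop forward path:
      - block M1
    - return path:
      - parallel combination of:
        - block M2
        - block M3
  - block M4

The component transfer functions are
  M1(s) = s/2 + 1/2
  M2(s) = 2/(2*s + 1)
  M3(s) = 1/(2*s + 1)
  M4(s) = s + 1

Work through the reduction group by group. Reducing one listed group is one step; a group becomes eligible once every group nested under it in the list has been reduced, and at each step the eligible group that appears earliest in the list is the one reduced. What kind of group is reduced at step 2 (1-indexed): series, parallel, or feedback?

Answer: feedback

Working:
(1) parallel reduction of M2, M3
(2) feedback reduction of M1, (M2+M3)
(3) multiply [M1/(1-M1*(M2+M3))], M4 (series)
Step 2 collapses a feedback group.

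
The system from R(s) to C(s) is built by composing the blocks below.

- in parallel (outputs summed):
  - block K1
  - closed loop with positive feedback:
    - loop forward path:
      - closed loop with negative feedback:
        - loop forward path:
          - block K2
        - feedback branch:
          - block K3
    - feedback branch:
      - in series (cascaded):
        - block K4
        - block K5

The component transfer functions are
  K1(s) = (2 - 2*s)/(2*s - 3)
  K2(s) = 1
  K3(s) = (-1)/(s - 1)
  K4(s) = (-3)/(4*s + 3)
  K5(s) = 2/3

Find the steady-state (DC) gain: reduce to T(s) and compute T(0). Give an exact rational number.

Answer: -7/24

Working:
[1] apply the feedback formula to K2, K3, giving (s - 1)/(s - 2)
[2] combine K4, K5 in series, giving (-2)/(4*s + 3)
[3] apply the feedback formula to [K2/(1+K2*K3)], (K4*K5), giving (4*s^2 - s - 3)/(4*s^2 - 3*s - 8)
[4] sum the parallel branches K1, [[K2/(1+K2*K3)]/(1-[K2/(1+K2*K3)]*(K4*K5))], giving (7*s - 7)/(8*s^3 - 18*s^2 - 7*s + 24)
DC gain: substitute s = 0 into T(s) from step 4: T(0) = -7/24.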